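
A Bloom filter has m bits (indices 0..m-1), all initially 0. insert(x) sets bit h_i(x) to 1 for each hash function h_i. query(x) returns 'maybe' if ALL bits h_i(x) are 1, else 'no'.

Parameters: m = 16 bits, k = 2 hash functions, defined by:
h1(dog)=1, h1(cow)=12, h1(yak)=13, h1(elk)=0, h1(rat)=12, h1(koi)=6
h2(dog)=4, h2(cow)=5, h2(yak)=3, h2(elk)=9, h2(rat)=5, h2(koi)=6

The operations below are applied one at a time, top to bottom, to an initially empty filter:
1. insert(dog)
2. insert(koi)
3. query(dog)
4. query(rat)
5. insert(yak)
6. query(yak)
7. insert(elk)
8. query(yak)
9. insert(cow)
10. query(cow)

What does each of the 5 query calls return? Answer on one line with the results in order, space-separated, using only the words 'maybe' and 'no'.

Start: bits=0000000000000000
Op 1: insert dog -> sets bits 1 4 -> bits=0100100000000000
Op 2: insert koi -> sets bits 6 -> bits=0100101000000000
Op 3: query dog -> checks bit1=1, bit4=1 (all 1) -> maybe
Op 4: query rat -> checks bit5=0, bit12=0 (has a 0) -> no
Op 5: insert yak -> sets bits 3 13 -> bits=0101101000000100
Op 6: query yak -> checks bit3=1, bit13=1 (all 1) -> maybe
Op 7: insert elk -> sets bits 0 9 -> bits=1101101001000100
Op 8: query yak -> checks bit3=1, bit13=1 (all 1) -> maybe
Op 9: insert cow -> sets bits 5 12 -> bits=1101111001001100
Op 10: query cow -> checks bit5=1, bit12=1 (all 1) -> maybe
Query results in order: maybe no maybe maybe maybe

Answer: maybe no maybe maybe maybe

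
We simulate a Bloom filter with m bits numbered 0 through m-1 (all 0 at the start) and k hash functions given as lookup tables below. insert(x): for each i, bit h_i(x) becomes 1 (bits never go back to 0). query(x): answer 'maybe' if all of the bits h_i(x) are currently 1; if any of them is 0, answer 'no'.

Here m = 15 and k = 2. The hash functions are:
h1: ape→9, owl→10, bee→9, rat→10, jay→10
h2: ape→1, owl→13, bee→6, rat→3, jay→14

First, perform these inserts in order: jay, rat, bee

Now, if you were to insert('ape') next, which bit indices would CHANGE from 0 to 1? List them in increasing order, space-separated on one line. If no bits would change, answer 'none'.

Answer: 1

Derivation:
Start: bits=000000000000000
After insert 'jay': sets bits 10 14 -> bits=000000000010001
After insert 'rat': sets bits 3 10 -> bits=000100000010001
After insert 'bee': sets bits 6 9 -> bits=000100100110001
insert 'ape' would touch bits 1 9; currently bit1=0, bit9=1
Bits that are 0 among those (would change 0->1): 1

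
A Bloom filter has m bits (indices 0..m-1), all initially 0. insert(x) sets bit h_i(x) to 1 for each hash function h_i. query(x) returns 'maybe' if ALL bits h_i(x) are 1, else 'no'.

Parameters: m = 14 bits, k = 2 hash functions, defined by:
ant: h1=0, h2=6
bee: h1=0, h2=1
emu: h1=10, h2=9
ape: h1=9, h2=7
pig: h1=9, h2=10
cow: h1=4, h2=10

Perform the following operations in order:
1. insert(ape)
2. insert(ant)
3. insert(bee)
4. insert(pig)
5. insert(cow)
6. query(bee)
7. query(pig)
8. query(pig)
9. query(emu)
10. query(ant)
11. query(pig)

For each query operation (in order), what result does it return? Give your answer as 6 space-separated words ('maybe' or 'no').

Start: bits=00000000000000
Op 1: insert ape -> sets bits 7 9 -> bits=00000001010000
Op 2: insert ant -> sets bits 0 6 -> bits=10000011010000
Op 3: insert bee -> sets bits 0 1 -> bits=11000011010000
Op 4: insert pig -> sets bits 9 10 -> bits=11000011011000
Op 5: insert cow -> sets bits 4 10 -> bits=11001011011000
Op 6: query bee -> checks bit0=1, bit1=1 (all 1) -> maybe
Op 7: query pig -> checks bit9=1, bit10=1 (all 1) -> maybe
Op 8: query pig -> checks bit9=1, bit10=1 (all 1) -> maybe
Op 9: query emu -> checks bit9=1, bit10=1 (all 1) -> maybe
Op 10: query ant -> checks bit0=1, bit6=1 (all 1) -> maybe
Op 11: query pig -> checks bit9=1, bit10=1 (all 1) -> maybe
Query results in order: maybe maybe maybe maybe maybe maybe

Answer: maybe maybe maybe maybe maybe maybe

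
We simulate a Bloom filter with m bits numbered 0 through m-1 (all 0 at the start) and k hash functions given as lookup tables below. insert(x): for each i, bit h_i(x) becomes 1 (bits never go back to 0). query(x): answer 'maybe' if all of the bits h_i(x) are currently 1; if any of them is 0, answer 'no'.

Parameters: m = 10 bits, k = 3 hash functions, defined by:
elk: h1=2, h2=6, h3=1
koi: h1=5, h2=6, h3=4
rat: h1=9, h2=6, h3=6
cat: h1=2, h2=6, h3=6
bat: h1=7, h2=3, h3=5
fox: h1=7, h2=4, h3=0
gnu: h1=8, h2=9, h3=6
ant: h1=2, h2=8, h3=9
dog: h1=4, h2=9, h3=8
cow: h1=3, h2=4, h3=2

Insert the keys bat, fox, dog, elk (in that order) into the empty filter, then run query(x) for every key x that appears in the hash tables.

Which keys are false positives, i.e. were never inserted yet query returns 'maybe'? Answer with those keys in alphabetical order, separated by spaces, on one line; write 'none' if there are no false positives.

Start: bits=0000000000
After insert 'bat': sets bits 3 5 7 -> bits=0001010100
After insert 'fox': sets bits 0 4 7 -> bits=1001110100
After insert 'dog': sets bits 4 8 9 -> bits=1001110111
After insert 'elk': sets bits 1 2 6 -> bits=1111111111
Not inserted: ant cat cow gnu koi rat — query each against bits=1111111111:
query ant: checks bit2=1, bit8=1, bit9=1 (all 1) -> maybe => FALSE POSITIVE
query cat: checks bit2=1, bit6=1 (all 1) -> maybe => FALSE POSITIVE
query cow: checks bit2=1, bit3=1, bit4=1 (all 1) -> maybe => FALSE POSITIVE
query gnu: checks bit6=1, bit8=1, bit9=1 (all 1) -> maybe => FALSE POSITIVE
query koi: checks bit4=1, bit5=1, bit6=1 (all 1) -> maybe => FALSE POSITIVE
query rat: checks bit6=1, bit9=1 (all 1) -> maybe => FALSE POSITIVE
False positives (alphabetical): ant cat cow gnu koi rat

Answer: ant cat cow gnu koi rat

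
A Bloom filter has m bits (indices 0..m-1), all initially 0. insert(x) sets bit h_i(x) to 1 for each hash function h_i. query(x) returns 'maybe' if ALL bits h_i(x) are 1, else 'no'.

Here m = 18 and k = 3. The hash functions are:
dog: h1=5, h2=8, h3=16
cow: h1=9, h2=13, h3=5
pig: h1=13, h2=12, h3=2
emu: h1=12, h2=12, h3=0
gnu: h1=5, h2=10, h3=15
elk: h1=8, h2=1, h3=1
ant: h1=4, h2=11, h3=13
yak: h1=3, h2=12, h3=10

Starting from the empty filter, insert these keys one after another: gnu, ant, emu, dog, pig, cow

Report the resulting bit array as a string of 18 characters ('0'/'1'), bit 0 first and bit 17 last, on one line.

Answer: 101011001111110110

Derivation:
Start: bits=000000000000000000
After insert 'gnu': sets bits 5 10 15 -> bits=000001000010000100
After insert 'ant': sets bits 4 11 13 -> bits=000011000011010100
After insert 'emu': sets bits 0 12 -> bits=100011000011110100
After insert 'dog': sets bits 5 8 16 -> bits=100011001011110110
After insert 'pig': sets bits 2 12 13 -> bits=101011001011110110
After insert 'cow': sets bits 5 9 13 -> bits=101011001111110110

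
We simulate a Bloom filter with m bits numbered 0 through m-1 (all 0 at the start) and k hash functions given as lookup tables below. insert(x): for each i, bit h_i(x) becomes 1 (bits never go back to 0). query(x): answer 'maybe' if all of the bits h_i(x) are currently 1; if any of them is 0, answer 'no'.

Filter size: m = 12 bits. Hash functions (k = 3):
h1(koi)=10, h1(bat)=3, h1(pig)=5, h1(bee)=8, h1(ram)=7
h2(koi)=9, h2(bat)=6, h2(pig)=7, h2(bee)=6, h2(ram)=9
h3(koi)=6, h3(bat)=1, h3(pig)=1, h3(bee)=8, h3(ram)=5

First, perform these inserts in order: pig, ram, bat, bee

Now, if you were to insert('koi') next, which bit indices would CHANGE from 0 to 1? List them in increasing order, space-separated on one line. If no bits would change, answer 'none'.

Start: bits=000000000000
After insert 'pig': sets bits 1 5 7 -> bits=010001010000
After insert 'ram': sets bits 5 7 9 -> bits=010001010100
After insert 'bat': sets bits 1 3 6 -> bits=010101110100
After insert 'bee': sets bits 6 8 -> bits=010101111100
insert 'koi' would touch bits 6 9 10; currently bit6=1, bit9=1, bit10=0
Bits that are 0 among those (would change 0->1): 10

Answer: 10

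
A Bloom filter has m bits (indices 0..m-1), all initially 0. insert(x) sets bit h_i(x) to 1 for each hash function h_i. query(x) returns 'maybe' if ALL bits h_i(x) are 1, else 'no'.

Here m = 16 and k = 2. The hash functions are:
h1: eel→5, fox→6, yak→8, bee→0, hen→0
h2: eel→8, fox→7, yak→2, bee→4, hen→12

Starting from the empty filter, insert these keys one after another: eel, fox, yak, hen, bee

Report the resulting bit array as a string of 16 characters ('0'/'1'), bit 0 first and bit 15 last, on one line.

Answer: 1010111110001000

Derivation:
Start: bits=0000000000000000
After insert 'eel': sets bits 5 8 -> bits=0000010010000000
After insert 'fox': sets bits 6 7 -> bits=0000011110000000
After insert 'yak': sets bits 2 8 -> bits=0010011110000000
After insert 'hen': sets bits 0 12 -> bits=1010011110001000
After insert 'bee': sets bits 0 4 -> bits=1010111110001000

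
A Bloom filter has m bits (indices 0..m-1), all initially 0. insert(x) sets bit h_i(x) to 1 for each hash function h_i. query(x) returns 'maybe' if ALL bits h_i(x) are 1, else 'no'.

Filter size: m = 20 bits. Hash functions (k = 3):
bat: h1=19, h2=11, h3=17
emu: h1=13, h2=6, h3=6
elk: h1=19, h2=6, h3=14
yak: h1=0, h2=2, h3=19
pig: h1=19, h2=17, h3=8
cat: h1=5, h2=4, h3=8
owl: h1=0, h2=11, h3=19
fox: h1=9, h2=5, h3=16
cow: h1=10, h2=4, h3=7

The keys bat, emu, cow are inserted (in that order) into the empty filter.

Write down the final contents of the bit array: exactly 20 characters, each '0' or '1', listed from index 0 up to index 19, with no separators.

Start: bits=00000000000000000000
After insert 'bat': sets bits 11 17 19 -> bits=00000000000100000101
After insert 'emu': sets bits 6 13 -> bits=00000010000101000101
After insert 'cow': sets bits 4 7 10 -> bits=00001011001101000101

Answer: 00001011001101000101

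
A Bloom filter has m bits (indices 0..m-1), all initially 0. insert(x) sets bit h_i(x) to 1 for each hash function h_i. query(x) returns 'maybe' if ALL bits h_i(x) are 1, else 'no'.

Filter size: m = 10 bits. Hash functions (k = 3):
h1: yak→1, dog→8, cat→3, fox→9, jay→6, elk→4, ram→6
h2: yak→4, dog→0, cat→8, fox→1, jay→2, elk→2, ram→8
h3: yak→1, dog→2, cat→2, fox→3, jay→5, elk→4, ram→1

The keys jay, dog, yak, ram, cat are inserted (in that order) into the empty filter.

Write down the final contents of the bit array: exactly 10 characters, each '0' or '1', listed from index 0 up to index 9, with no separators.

Start: bits=0000000000
After insert 'jay': sets bits 2 5 6 -> bits=0010011000
After insert 'dog': sets bits 0 2 8 -> bits=1010011010
After insert 'yak': sets bits 1 4 -> bits=1110111010
After insert 'ram': sets bits 1 6 8 -> bits=1110111010
After insert 'cat': sets bits 2 3 8 -> bits=1111111010

Answer: 1111111010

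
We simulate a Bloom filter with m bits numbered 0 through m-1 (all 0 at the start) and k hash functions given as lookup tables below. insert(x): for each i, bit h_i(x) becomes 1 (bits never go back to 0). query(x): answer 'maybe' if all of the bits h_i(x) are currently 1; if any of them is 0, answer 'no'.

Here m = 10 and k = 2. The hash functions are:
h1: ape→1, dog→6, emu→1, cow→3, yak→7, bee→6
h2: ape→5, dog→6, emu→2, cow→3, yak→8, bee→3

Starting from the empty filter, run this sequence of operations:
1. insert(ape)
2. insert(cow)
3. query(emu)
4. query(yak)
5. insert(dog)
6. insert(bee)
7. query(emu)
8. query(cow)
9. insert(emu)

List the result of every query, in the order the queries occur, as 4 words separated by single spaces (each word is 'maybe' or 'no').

Answer: no no no maybe

Derivation:
Start: bits=0000000000
Op 1: insert ape -> sets bits 1 5 -> bits=0100010000
Op 2: insert cow -> sets bits 3 -> bits=0101010000
Op 3: query emu -> checks bit1=1, bit2=0 (has a 0) -> no
Op 4: query yak -> checks bit7=0, bit8=0 (has a 0) -> no
Op 5: insert dog -> sets bits 6 -> bits=0101011000
Op 6: insert bee -> sets bits 3 6 -> bits=0101011000
Op 7: query emu -> checks bit1=1, bit2=0 (has a 0) -> no
Op 8: query cow -> checks bit3=1 (all 1) -> maybe
Op 9: insert emu -> sets bits 1 2 -> bits=0111011000
Query results in order: no no no maybe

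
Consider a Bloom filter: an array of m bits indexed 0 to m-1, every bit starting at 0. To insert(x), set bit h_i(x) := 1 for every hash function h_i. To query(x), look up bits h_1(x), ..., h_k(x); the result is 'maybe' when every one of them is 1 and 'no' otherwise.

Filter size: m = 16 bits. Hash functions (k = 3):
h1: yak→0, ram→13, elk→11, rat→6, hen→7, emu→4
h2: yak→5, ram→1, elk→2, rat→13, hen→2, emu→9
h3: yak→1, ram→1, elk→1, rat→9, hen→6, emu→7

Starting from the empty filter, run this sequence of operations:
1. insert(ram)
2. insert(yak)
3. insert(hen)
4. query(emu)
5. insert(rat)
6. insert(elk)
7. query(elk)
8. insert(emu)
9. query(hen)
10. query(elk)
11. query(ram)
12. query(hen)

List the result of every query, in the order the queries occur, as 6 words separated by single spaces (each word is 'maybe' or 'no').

Start: bits=0000000000000000
Op 1: insert ram -> sets bits 1 13 -> bits=0100000000000100
Op 2: insert yak -> sets bits 0 1 5 -> bits=1100010000000100
Op 3: insert hen -> sets bits 2 6 7 -> bits=1110011100000100
Op 4: query emu -> checks bit4=0, bit7=1, bit9=0 (has a 0) -> no
Op 5: insert rat -> sets bits 6 9 13 -> bits=1110011101000100
Op 6: insert elk -> sets bits 1 2 11 -> bits=1110011101010100
Op 7: query elk -> checks bit1=1, bit2=1, bit11=1 (all 1) -> maybe
Op 8: insert emu -> sets bits 4 7 9 -> bits=1110111101010100
Op 9: query hen -> checks bit2=1, bit6=1, bit7=1 (all 1) -> maybe
Op 10: query elk -> checks bit1=1, bit2=1, bit11=1 (all 1) -> maybe
Op 11: query ram -> checks bit1=1, bit13=1 (all 1) -> maybe
Op 12: query hen -> checks bit2=1, bit6=1, bit7=1 (all 1) -> maybe
Query results in order: no maybe maybe maybe maybe maybe

Answer: no maybe maybe maybe maybe maybe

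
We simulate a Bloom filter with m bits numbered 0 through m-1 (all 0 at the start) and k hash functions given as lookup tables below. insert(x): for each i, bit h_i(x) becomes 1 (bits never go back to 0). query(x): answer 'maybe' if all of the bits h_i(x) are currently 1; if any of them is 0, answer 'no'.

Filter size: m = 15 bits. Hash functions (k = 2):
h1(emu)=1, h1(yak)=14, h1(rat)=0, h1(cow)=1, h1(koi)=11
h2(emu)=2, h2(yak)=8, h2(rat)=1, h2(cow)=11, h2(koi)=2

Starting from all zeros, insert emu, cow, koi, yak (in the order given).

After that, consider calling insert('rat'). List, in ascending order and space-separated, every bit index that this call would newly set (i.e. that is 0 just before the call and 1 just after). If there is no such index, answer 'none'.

Answer: 0

Derivation:
Start: bits=000000000000000
After insert 'emu': sets bits 1 2 -> bits=011000000000000
After insert 'cow': sets bits 1 11 -> bits=011000000001000
After insert 'koi': sets bits 2 11 -> bits=011000000001000
After insert 'yak': sets bits 8 14 -> bits=011000001001001
insert 'rat' would touch bits 0 1; currently bit0=0, bit1=1
Bits that are 0 among those (would change 0->1): 0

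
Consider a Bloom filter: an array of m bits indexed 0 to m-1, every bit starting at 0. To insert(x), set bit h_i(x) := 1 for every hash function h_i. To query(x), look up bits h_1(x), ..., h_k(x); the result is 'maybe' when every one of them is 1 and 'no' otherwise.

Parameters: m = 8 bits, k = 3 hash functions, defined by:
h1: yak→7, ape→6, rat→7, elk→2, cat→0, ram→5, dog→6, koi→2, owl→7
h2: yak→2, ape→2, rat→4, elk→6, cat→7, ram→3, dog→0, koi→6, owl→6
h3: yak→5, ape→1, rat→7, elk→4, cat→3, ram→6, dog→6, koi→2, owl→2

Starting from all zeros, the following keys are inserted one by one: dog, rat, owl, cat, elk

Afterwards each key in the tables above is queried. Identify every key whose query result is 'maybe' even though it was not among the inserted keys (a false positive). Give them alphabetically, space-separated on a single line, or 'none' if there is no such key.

Answer: koi

Derivation:
Start: bits=00000000
After insert 'dog': sets bits 0 6 -> bits=10000010
After insert 'rat': sets bits 4 7 -> bits=10001011
After insert 'owl': sets bits 2 6 7 -> bits=10101011
After insert 'cat': sets bits 0 3 7 -> bits=10111011
After insert 'elk': sets bits 2 4 6 -> bits=10111011
Not inserted: ape koi ram yak — query each against bits=10111011:
query ape: checks bit1=0, bit2=1, bit6=1 (has a 0) -> no => not a false positive
query koi: checks bit2=1, bit6=1 (all 1) -> maybe => FALSE POSITIVE
query ram: checks bit3=1, bit5=0, bit6=1 (has a 0) -> no => not a false positive
query yak: checks bit2=1, bit5=0, bit7=1 (has a 0) -> no => not a false positive
False positives (alphabetical): koi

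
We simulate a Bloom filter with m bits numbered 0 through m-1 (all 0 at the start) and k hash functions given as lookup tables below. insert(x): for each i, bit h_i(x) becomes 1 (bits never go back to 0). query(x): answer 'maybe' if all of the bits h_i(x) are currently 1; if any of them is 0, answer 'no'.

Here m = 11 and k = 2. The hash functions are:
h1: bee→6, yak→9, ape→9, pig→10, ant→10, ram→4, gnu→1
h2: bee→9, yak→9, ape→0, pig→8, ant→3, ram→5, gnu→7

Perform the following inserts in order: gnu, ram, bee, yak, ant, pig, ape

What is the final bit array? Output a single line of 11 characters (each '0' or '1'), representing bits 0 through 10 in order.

Start: bits=00000000000
After insert 'gnu': sets bits 1 7 -> bits=01000001000
After insert 'ram': sets bits 4 5 -> bits=01001101000
After insert 'bee': sets bits 6 9 -> bits=01001111010
After insert 'yak': sets bits 9 -> bits=01001111010
After insert 'ant': sets bits 3 10 -> bits=01011111011
After insert 'pig': sets bits 8 10 -> bits=01011111111
After insert 'ape': sets bits 0 9 -> bits=11011111111

Answer: 11011111111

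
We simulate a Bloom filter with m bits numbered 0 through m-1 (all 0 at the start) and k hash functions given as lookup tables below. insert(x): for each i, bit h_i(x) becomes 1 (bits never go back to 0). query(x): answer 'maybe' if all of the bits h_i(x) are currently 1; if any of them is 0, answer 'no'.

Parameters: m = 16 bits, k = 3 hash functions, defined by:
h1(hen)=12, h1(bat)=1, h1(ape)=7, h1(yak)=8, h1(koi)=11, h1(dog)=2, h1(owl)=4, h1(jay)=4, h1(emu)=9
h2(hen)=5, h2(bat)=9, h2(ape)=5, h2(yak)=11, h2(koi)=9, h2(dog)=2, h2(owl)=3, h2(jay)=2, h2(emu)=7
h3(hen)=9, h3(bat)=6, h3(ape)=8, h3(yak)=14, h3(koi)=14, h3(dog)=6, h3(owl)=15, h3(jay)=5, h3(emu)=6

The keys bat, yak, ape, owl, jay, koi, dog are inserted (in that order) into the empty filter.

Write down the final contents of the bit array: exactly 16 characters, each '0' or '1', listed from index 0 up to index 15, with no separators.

Start: bits=0000000000000000
After insert 'bat': sets bits 1 6 9 -> bits=0100001001000000
After insert 'yak': sets bits 8 11 14 -> bits=0100001011010010
After insert 'ape': sets bits 5 7 8 -> bits=0100011111010010
After insert 'owl': sets bits 3 4 15 -> bits=0101111111010011
After insert 'jay': sets bits 2 4 5 -> bits=0111111111010011
After insert 'koi': sets bits 9 11 14 -> bits=0111111111010011
After insert 'dog': sets bits 2 6 -> bits=0111111111010011

Answer: 0111111111010011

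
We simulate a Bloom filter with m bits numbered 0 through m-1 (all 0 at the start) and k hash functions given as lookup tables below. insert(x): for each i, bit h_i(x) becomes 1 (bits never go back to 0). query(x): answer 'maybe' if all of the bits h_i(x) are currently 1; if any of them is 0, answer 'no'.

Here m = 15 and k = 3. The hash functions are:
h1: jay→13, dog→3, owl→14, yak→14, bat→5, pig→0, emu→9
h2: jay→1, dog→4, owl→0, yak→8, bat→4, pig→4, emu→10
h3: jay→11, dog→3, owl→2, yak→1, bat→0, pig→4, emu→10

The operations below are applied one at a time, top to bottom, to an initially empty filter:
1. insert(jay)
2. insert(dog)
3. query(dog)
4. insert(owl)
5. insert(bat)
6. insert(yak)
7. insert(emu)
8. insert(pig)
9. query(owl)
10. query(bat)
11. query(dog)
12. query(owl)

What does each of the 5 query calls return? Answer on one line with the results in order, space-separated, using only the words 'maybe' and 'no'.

Start: bits=000000000000000
Op 1: insert jay -> sets bits 1 11 13 -> bits=010000000001010
Op 2: insert dog -> sets bits 3 4 -> bits=010110000001010
Op 3: query dog -> checks bit3=1, bit4=1 (all 1) -> maybe
Op 4: insert owl -> sets bits 0 2 14 -> bits=111110000001011
Op 5: insert bat -> sets bits 0 4 5 -> bits=111111000001011
Op 6: insert yak -> sets bits 1 8 14 -> bits=111111001001011
Op 7: insert emu -> sets bits 9 10 -> bits=111111001111011
Op 8: insert pig -> sets bits 0 4 -> bits=111111001111011
Op 9: query owl -> checks bit0=1, bit2=1, bit14=1 (all 1) -> maybe
Op 10: query bat -> checks bit0=1, bit4=1, bit5=1 (all 1) -> maybe
Op 11: query dog -> checks bit3=1, bit4=1 (all 1) -> maybe
Op 12: query owl -> checks bit0=1, bit2=1, bit14=1 (all 1) -> maybe
Query results in order: maybe maybe maybe maybe maybe

Answer: maybe maybe maybe maybe maybe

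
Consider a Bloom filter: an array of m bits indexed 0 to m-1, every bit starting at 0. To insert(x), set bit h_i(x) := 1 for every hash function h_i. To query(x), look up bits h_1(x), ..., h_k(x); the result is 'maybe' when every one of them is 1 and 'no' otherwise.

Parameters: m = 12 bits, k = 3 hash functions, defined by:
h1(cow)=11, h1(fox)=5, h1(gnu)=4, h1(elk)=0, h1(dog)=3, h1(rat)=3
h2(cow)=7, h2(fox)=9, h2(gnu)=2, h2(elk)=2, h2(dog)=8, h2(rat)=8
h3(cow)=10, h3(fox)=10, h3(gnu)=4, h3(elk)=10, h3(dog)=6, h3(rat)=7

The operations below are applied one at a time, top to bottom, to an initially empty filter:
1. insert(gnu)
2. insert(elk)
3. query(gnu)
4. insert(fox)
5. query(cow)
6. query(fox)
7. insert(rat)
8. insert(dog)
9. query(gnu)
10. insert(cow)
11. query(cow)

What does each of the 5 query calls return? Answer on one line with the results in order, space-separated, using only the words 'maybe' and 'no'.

Start: bits=000000000000
Op 1: insert gnu -> sets bits 2 4 -> bits=001010000000
Op 2: insert elk -> sets bits 0 2 10 -> bits=101010000010
Op 3: query gnu -> checks bit2=1, bit4=1 (all 1) -> maybe
Op 4: insert fox -> sets bits 5 9 10 -> bits=101011000110
Op 5: query cow -> checks bit7=0, bit10=1, bit11=0 (has a 0) -> no
Op 6: query fox -> checks bit5=1, bit9=1, bit10=1 (all 1) -> maybe
Op 7: insert rat -> sets bits 3 7 8 -> bits=101111011110
Op 8: insert dog -> sets bits 3 6 8 -> bits=101111111110
Op 9: query gnu -> checks bit2=1, bit4=1 (all 1) -> maybe
Op 10: insert cow -> sets bits 7 10 11 -> bits=101111111111
Op 11: query cow -> checks bit7=1, bit10=1, bit11=1 (all 1) -> maybe
Query results in order: maybe no maybe maybe maybe

Answer: maybe no maybe maybe maybe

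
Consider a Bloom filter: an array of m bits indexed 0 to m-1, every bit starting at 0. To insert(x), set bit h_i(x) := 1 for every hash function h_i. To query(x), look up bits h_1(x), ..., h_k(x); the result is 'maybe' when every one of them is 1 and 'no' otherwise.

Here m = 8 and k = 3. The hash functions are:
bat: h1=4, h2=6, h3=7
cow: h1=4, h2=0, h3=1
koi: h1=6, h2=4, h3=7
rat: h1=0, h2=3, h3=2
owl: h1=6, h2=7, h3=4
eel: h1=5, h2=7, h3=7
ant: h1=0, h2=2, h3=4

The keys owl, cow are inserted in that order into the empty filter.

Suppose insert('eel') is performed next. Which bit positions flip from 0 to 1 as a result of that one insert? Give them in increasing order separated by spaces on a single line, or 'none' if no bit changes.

Start: bits=00000000
After insert 'owl': sets bits 4 6 7 -> bits=00001011
After insert 'cow': sets bits 0 1 4 -> bits=11001011
insert 'eel' would touch bits 5 7; currently bit5=0, bit7=1
Bits that are 0 among those (would change 0->1): 5

Answer: 5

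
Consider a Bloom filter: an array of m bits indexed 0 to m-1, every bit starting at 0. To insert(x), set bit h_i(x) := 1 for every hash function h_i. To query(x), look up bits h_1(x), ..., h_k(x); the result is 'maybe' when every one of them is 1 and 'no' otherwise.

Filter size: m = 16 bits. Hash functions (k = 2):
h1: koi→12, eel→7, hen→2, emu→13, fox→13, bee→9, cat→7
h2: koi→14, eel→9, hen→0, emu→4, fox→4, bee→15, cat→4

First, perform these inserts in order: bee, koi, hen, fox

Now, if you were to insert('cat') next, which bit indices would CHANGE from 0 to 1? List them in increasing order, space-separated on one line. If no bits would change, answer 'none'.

Answer: 7

Derivation:
Start: bits=0000000000000000
After insert 'bee': sets bits 9 15 -> bits=0000000001000001
After insert 'koi': sets bits 12 14 -> bits=0000000001001011
After insert 'hen': sets bits 0 2 -> bits=1010000001001011
After insert 'fox': sets bits 4 13 -> bits=1010100001001111
insert 'cat' would touch bits 4 7; currently bit4=1, bit7=0
Bits that are 0 among those (would change 0->1): 7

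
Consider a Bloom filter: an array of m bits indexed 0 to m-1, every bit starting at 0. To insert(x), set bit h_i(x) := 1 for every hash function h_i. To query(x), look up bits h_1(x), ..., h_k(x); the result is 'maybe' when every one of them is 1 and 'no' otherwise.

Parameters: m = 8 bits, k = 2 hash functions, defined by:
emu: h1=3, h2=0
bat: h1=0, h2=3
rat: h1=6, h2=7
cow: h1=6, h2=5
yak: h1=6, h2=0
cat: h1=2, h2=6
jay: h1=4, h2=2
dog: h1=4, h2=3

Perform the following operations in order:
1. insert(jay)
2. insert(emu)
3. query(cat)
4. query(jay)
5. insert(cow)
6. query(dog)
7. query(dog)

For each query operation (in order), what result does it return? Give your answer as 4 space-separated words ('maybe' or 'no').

Answer: no maybe maybe maybe

Derivation:
Start: bits=00000000
Op 1: insert jay -> sets bits 2 4 -> bits=00101000
Op 2: insert emu -> sets bits 0 3 -> bits=10111000
Op 3: query cat -> checks bit2=1, bit6=0 (has a 0) -> no
Op 4: query jay -> checks bit2=1, bit4=1 (all 1) -> maybe
Op 5: insert cow -> sets bits 5 6 -> bits=10111110
Op 6: query dog -> checks bit3=1, bit4=1 (all 1) -> maybe
Op 7: query dog -> checks bit3=1, bit4=1 (all 1) -> maybe
Query results in order: no maybe maybe maybe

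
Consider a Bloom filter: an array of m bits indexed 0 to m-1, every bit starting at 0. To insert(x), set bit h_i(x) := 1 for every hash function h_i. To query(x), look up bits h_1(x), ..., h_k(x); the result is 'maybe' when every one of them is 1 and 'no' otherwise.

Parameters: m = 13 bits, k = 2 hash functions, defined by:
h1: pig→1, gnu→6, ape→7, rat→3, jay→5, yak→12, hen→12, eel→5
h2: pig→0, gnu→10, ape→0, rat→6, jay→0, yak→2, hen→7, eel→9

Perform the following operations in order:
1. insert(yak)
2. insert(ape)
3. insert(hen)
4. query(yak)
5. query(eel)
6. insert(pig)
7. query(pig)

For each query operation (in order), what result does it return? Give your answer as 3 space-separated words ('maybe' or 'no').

Answer: maybe no maybe

Derivation:
Start: bits=0000000000000
Op 1: insert yak -> sets bits 2 12 -> bits=0010000000001
Op 2: insert ape -> sets bits 0 7 -> bits=1010000100001
Op 3: insert hen -> sets bits 7 12 -> bits=1010000100001
Op 4: query yak -> checks bit2=1, bit12=1 (all 1) -> maybe
Op 5: query eel -> checks bit5=0, bit9=0 (has a 0) -> no
Op 6: insert pig -> sets bits 0 1 -> bits=1110000100001
Op 7: query pig -> checks bit0=1, bit1=1 (all 1) -> maybe
Query results in order: maybe no maybe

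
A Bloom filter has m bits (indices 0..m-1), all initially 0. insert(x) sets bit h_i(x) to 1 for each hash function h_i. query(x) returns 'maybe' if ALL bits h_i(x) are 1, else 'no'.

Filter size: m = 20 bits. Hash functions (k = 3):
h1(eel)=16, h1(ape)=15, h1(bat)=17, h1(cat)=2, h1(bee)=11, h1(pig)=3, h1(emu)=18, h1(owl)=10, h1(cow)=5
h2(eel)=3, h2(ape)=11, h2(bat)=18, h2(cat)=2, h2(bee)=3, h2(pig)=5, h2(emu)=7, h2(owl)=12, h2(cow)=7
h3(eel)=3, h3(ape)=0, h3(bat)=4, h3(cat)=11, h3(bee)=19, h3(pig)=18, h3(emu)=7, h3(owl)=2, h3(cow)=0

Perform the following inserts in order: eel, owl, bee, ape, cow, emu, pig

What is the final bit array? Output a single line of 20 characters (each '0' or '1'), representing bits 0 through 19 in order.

Start: bits=00000000000000000000
After insert 'eel': sets bits 3 16 -> bits=00010000000000001000
After insert 'owl': sets bits 2 10 12 -> bits=00110000001010001000
After insert 'bee': sets bits 3 11 19 -> bits=00110000001110001001
After insert 'ape': sets bits 0 11 15 -> bits=10110000001110011001
After insert 'cow': sets bits 0 5 7 -> bits=10110101001110011001
After insert 'emu': sets bits 7 18 -> bits=10110101001110011011
After insert 'pig': sets bits 3 5 18 -> bits=10110101001110011011

Answer: 10110101001110011011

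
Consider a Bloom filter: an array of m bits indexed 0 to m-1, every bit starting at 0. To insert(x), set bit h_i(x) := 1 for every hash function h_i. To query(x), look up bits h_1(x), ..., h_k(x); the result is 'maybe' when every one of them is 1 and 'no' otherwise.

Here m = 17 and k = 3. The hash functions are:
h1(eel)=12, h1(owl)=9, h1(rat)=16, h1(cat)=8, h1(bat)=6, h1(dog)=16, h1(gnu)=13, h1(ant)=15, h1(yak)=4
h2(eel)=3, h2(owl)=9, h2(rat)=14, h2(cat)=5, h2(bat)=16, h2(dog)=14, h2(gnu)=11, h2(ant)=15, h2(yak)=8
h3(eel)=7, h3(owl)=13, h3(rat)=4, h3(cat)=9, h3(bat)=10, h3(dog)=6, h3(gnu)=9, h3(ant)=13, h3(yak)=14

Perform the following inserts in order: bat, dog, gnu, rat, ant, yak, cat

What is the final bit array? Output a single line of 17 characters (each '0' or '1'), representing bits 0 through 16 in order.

Start: bits=00000000000000000
After insert 'bat': sets bits 6 10 16 -> bits=00000010001000001
After insert 'dog': sets bits 6 14 16 -> bits=00000010001000101
After insert 'gnu': sets bits 9 11 13 -> bits=00000010011101101
After insert 'rat': sets bits 4 14 16 -> bits=00001010011101101
After insert 'ant': sets bits 13 15 -> bits=00001010011101111
After insert 'yak': sets bits 4 8 14 -> bits=00001010111101111
After insert 'cat': sets bits 5 8 9 -> bits=00001110111101111

Answer: 00001110111101111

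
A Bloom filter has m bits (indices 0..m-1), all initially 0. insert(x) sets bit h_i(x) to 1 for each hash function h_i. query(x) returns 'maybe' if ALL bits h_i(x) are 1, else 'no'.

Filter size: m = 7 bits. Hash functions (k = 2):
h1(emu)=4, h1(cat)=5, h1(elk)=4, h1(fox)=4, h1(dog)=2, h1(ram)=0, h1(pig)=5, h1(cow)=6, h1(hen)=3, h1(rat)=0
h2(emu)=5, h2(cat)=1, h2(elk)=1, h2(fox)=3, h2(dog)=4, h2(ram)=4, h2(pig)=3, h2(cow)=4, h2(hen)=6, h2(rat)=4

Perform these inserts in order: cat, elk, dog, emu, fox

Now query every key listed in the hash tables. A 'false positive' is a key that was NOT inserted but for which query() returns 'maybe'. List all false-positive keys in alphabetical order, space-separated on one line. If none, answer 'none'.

Answer: pig

Derivation:
Start: bits=0000000
After insert 'cat': sets bits 1 5 -> bits=0100010
After insert 'elk': sets bits 1 4 -> bits=0100110
After insert 'dog': sets bits 2 4 -> bits=0110110
After insert 'emu': sets bits 4 5 -> bits=0110110
After insert 'fox': sets bits 3 4 -> bits=0111110
Not inserted: cow hen pig ram rat — query each against bits=0111110:
query cow: checks bit4=1, bit6=0 (has a 0) -> no => not a false positive
query hen: checks bit3=1, bit6=0 (has a 0) -> no => not a false positive
query pig: checks bit3=1, bit5=1 (all 1) -> maybe => FALSE POSITIVE
query ram: checks bit0=0, bit4=1 (has a 0) -> no => not a false positive
query rat: checks bit0=0, bit4=1 (has a 0) -> no => not a false positive
False positives (alphabetical): pig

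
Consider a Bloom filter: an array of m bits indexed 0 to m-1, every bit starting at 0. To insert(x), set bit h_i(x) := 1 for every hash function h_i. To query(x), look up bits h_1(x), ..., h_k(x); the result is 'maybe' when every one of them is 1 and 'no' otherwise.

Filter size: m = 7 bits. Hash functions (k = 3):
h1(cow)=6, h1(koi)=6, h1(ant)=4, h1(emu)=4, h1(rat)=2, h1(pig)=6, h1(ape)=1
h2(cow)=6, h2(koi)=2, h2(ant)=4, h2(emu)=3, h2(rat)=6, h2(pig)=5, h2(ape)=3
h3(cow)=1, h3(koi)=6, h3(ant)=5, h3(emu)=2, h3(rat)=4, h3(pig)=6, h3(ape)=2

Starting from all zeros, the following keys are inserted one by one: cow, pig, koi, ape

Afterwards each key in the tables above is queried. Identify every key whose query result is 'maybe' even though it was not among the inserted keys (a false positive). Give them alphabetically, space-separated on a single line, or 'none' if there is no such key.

Answer: none

Derivation:
Start: bits=0000000
After insert 'cow': sets bits 1 6 -> bits=0100001
After insert 'pig': sets bits 5 6 -> bits=0100011
After insert 'koi': sets bits 2 6 -> bits=0110011
After insert 'ape': sets bits 1 2 3 -> bits=0111011
Not inserted: ant emu rat — query each against bits=0111011:
query ant: checks bit4=0, bit5=1 (has a 0) -> no => not a false positive
query emu: checks bit2=1, bit3=1, bit4=0 (has a 0) -> no => not a false positive
query rat: checks bit2=1, bit4=0, bit6=1 (has a 0) -> no => not a false positive
False positives (alphabetical): none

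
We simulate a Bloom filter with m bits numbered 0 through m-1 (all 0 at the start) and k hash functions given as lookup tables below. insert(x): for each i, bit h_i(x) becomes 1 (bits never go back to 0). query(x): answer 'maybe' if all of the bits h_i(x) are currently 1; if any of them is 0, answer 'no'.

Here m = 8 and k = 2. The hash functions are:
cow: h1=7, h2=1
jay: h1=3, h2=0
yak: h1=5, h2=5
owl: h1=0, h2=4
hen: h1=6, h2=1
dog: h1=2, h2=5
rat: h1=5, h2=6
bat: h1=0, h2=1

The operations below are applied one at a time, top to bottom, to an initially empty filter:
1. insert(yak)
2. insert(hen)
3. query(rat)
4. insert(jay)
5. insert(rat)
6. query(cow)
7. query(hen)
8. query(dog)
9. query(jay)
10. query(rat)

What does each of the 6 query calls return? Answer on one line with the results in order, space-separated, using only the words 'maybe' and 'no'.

Start: bits=00000000
Op 1: insert yak -> sets bits 5 -> bits=00000100
Op 2: insert hen -> sets bits 1 6 -> bits=01000110
Op 3: query rat -> checks bit5=1, bit6=1 (all 1) -> maybe
Op 4: insert jay -> sets bits 0 3 -> bits=11010110
Op 5: insert rat -> sets bits 5 6 -> bits=11010110
Op 6: query cow -> checks bit1=1, bit7=0 (has a 0) -> no
Op 7: query hen -> checks bit1=1, bit6=1 (all 1) -> maybe
Op 8: query dog -> checks bit2=0, bit5=1 (has a 0) -> no
Op 9: query jay -> checks bit0=1, bit3=1 (all 1) -> maybe
Op 10: query rat -> checks bit5=1, bit6=1 (all 1) -> maybe
Query results in order: maybe no maybe no maybe maybe

Answer: maybe no maybe no maybe maybe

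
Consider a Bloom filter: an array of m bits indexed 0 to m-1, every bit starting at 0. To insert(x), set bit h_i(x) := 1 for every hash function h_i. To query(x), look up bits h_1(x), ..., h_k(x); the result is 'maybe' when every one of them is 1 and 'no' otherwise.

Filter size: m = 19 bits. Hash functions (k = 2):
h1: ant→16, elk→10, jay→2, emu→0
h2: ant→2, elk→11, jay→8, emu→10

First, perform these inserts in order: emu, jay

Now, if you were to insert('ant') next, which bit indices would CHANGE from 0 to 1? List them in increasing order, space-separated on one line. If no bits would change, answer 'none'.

Answer: 16

Derivation:
Start: bits=0000000000000000000
After insert 'emu': sets bits 0 10 -> bits=1000000000100000000
After insert 'jay': sets bits 2 8 -> bits=1010000010100000000
insert 'ant' would touch bits 2 16; currently bit2=1, bit16=0
Bits that are 0 among those (would change 0->1): 16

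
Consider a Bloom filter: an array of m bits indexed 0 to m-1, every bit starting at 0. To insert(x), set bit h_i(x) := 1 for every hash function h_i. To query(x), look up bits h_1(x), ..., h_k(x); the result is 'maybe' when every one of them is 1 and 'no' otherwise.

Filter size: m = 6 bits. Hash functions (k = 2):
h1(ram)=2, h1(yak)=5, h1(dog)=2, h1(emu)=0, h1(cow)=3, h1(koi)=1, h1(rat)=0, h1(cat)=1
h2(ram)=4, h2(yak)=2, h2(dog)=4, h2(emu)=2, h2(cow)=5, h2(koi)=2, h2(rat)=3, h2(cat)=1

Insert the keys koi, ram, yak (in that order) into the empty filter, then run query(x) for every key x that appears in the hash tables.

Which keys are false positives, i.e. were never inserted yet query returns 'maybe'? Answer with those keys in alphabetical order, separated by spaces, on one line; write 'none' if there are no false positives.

Answer: cat dog

Derivation:
Start: bits=000000
After insert 'koi': sets bits 1 2 -> bits=011000
After insert 'ram': sets bits 2 4 -> bits=011010
After insert 'yak': sets bits 2 5 -> bits=011011
Not inserted: cat cow dog emu rat — query each against bits=011011:
query cat: checks bit1=1 (all 1) -> maybe => FALSE POSITIVE
query cow: checks bit3=0, bit5=1 (has a 0) -> no => not a false positive
query dog: checks bit2=1, bit4=1 (all 1) -> maybe => FALSE POSITIVE
query emu: checks bit0=0, bit2=1 (has a 0) -> no => not a false positive
query rat: checks bit0=0, bit3=0 (has a 0) -> no => not a false positive
False positives (alphabetical): cat dog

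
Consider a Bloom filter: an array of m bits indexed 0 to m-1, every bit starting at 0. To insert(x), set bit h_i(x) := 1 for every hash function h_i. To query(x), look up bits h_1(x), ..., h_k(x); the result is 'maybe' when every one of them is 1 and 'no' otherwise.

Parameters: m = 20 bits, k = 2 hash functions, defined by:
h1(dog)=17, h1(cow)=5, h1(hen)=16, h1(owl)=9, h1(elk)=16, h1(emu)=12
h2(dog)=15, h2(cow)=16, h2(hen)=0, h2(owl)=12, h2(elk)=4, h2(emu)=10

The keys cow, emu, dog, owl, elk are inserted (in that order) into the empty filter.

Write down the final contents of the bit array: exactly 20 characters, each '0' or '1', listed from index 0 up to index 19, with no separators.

Answer: 00001100011010011100

Derivation:
Start: bits=00000000000000000000
After insert 'cow': sets bits 5 16 -> bits=00000100000000001000
After insert 'emu': sets bits 10 12 -> bits=00000100001010001000
After insert 'dog': sets bits 15 17 -> bits=00000100001010011100
After insert 'owl': sets bits 9 12 -> bits=00000100011010011100
After insert 'elk': sets bits 4 16 -> bits=00001100011010011100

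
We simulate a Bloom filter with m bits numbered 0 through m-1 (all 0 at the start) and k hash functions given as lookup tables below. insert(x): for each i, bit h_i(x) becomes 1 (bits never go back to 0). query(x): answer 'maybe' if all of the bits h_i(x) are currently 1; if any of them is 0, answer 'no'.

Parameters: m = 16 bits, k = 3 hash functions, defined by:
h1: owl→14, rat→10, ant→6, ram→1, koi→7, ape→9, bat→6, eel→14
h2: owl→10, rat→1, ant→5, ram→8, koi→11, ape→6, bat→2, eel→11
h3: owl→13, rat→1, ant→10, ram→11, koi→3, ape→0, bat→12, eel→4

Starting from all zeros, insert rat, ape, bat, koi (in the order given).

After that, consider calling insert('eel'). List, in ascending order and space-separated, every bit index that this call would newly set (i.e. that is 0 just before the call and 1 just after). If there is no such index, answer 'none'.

Answer: 4 14

Derivation:
Start: bits=0000000000000000
After insert 'rat': sets bits 1 10 -> bits=0100000000100000
After insert 'ape': sets bits 0 6 9 -> bits=1100001001100000
After insert 'bat': sets bits 2 6 12 -> bits=1110001001101000
After insert 'koi': sets bits 3 7 11 -> bits=1111001101111000
insert 'eel' would touch bits 4 11 14; currently bit4=0, bit11=1, bit14=0
Bits that are 0 among those (would change 0->1): 4 14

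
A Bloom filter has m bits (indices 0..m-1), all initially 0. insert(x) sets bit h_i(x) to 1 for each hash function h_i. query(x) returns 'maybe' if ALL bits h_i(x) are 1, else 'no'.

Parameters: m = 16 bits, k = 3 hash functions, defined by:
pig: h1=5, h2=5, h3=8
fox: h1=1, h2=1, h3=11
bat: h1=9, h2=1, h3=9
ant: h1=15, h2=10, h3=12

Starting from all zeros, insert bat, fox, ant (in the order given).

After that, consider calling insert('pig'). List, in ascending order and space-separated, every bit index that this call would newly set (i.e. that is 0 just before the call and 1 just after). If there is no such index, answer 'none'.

Answer: 5 8

Derivation:
Start: bits=0000000000000000
After insert 'bat': sets bits 1 9 -> bits=0100000001000000
After insert 'fox': sets bits 1 11 -> bits=0100000001010000
After insert 'ant': sets bits 10 12 15 -> bits=0100000001111001
insert 'pig' would touch bits 5 8; currently bit5=0, bit8=0
Bits that are 0 among those (would change 0->1): 5 8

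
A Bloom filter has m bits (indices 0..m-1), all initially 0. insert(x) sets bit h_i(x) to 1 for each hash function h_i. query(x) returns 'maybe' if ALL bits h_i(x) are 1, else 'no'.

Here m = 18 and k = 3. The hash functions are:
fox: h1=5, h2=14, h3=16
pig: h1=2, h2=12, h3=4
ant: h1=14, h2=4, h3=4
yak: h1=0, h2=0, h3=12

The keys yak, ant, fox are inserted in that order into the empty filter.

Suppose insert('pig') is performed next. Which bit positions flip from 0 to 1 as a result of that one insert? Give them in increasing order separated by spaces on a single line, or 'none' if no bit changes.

Start: bits=000000000000000000
After insert 'yak': sets bits 0 12 -> bits=100000000000100000
After insert 'ant': sets bits 4 14 -> bits=100010000000101000
After insert 'fox': sets bits 5 14 16 -> bits=100011000000101010
insert 'pig' would touch bits 2 4 12; currently bit2=0, bit4=1, bit12=1
Bits that are 0 among those (would change 0->1): 2

Answer: 2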